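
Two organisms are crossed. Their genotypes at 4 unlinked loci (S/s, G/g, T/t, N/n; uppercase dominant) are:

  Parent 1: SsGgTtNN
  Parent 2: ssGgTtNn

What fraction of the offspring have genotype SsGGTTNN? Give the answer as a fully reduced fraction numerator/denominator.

P(SsGGTTNN) = 1/64

SsGgTtNN gametes: SGTN×2, SGtN×2, SgTN×2, SgtN×2, sGTN×2, sGtN×2, sgTN×2, sgtN×2
ssGgTtNn gametes: sGTN×2, sGTn×2, sGtN×2, sGtn×2, sgTN×2, sgTn×2, sgtN×2, sgtn×2
SsGgTtNN×ssGgTtNn grid (16·16=256): SsGGTTNN=4 SsGGTTNn=4 SsGGTtNN=8 SsGGTtNn=8 SsGGttNN=4 SsGGttNn=4 SsGgTTNN=8 SsGgTTNn=8 SsGgTtNN=16 SsGgTtNn=16 SsGgttNN=8 SsGgttNn=8 SsggTTNN=4 SsggTTNn=4 SsggTtNN=8 SsggTtNn=8 SsggttNN=4 SsggttNn=4 ssGGTTNN=4 ssGGTTNn=4 ssGGTtNN=8 ssGGTtNn=8 ssGGttNN=4 ssGGttNn=4 ssGgTTNN=8 ssGgTTNn=8 ssGgTtNN=16 ssGgTtNn=16 ssGgttNN=8 ssGgttNn=8 ssggTTNN=4 ssggTTNn=4 ssggTtNN=8 ssggTtNn=8 ssggttNN=4 ssggttNn=4
SsGGTTNN hits 4/256; gcd=4; 4÷4/256÷4 = 1/64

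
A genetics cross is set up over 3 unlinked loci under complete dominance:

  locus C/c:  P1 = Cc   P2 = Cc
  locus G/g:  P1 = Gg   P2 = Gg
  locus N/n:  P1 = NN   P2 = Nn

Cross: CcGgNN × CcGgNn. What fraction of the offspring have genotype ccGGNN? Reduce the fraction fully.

CcGgNN gametes: CGN×2, CgN×2, cGN×2, cgN×2
CcGgNn gametes: CGN×1, CGn×1, CgN×1, Cgn×1, cGN×1, cGn×1, cgN×1, cgn×1
CcGgNN×CcGgNn grid (8·8=64): CCGGNN=2 CCGGNn=2 CCGgNN=4 CCGgNn=4 CCggNN=2 CCggNn=2 CcGGNN=4 CcGGNn=4 CcGgNN=8 CcGgNn=8 CcggNN=4 CcggNn=4 ccGGNN=2 ccGGNn=2 ccGgNN=4 ccGgNn=4 ccggNN=2 ccggNn=2
ccGGNN hits 2/64; gcd=2; 2÷2/64÷2 = 1/32

P(ccGGNN) = 1/32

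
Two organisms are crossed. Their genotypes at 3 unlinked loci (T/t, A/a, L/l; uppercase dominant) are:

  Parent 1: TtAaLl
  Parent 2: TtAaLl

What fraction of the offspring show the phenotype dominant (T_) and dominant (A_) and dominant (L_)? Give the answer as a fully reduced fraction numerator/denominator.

P(T_ A_ L_) = 27/64

TtAaLl gametes: TAL×1, TAl×1, TaL×1, Tal×1, tAL×1, tAl×1, taL×1, tal×1
TtAaLl gametes: TAL×1, TAl×1, TaL×1, Tal×1, tAL×1, tAl×1, taL×1, tal×1
TtAaLl×TtAaLl grid (8·8=64): TTAALL=1 TTAALl=2 TTAAll=1 TTAaLL=2 TTAaLl=4 TTAall=2 TTaaLL=1 TTaaLl=2 TTaall=1 TtAALL=2 TtAALl=4 TtAAll=2 TtAaLL=4 TtAaLl=8 TtAall=4 TtaaLL=2 TtaaLl=4 Ttaall=2 ttAALL=1 ttAALl=2 ttAAll=1 ttAaLL=2 ttAaLl=4 ttAall=2 ttaaLL=1 ttaaLl=2 ttaall=1
T_ A_ L_ hits 27/64; gcd=1; 27÷1/64÷1 = 27/64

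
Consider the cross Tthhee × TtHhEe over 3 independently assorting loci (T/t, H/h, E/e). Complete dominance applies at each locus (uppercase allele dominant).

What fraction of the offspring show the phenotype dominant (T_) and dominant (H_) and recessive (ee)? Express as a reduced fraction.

Tthhee gametes: The×4, the×4
TtHhEe gametes: THE×1, THe×1, ThE×1, The×1, tHE×1, tHe×1, thE×1, the×1
Tthhee×TtHhEe grid (8·8=64): TTHhEe=4 TTHhee=4 TThhEe=4 TThhee=4 TtHhEe=8 TtHhee=8 TthhEe=8 Tthhee=8 ttHhEe=4 ttHhee=4 tthhEe=4 tthhee=4
T_ H_ ee hits 12/64; gcd=4; 12÷4/64÷4 = 3/16

P(T_ H_ ee) = 3/16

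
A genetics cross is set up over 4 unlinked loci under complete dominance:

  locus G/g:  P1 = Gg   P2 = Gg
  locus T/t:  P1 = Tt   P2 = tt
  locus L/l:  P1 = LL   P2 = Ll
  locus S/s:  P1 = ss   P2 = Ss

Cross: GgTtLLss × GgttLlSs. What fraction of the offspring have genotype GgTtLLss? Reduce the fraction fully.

GgTtLLss gametes: GTLs×4, GtLs×4, gTLs×4, gtLs×4
GgttLlSs gametes: GtLS×2, GtLs×2, GtlS×2, Gtls×2, gtLS×2, gtLs×2, gtlS×2, gtls×2
GgTtLLss×GgttLlSs grid (16·16=256): GGTtLLSs=8 GGTtLLss=8 GGTtLlSs=8 GGTtLlss=8 GGttLLSs=8 GGttLLss=8 GGttLlSs=8 GGttLlss=8 GgTtLLSs=16 GgTtLLss=16 GgTtLlSs=16 GgTtLlss=16 GgttLLSs=16 GgttLLss=16 GgttLlSs=16 GgttLlss=16 ggTtLLSs=8 ggTtLLss=8 ggTtLlSs=8 ggTtLlss=8 ggttLLSs=8 ggttLLss=8 ggttLlSs=8 ggttLlss=8
GgTtLLss hits 16/256; gcd=16; 16÷16/256÷16 = 1/16

P(GgTtLLss) = 1/16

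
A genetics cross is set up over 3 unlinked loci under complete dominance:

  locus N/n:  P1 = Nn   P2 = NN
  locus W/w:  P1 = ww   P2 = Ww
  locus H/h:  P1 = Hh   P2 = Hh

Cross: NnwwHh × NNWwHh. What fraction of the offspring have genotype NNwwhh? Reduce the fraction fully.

P(NNwwhh) = 1/16

NnwwHh gametes: NwH×2, Nwh×2, nwH×2, nwh×2
NNWwHh gametes: NWH×2, NWh×2, NwH×2, Nwh×2
NnwwHh×NNWwHh grid (8·8=64): NNWwHH=4 NNWwHh=8 NNWwhh=4 NNwwHH=4 NNwwHh=8 NNwwhh=4 NnWwHH=4 NnWwHh=8 NnWwhh=4 NnwwHH=4 NnwwHh=8 Nnwwhh=4
NNwwhh hits 4/64; gcd=4; 4÷4/64÷4 = 1/16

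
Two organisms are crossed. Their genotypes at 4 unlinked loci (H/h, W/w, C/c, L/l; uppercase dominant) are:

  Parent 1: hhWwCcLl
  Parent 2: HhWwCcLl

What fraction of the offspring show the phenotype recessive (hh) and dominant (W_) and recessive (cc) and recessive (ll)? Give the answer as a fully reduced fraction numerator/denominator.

hhWwCcLl gametes: hWCL×2, hWCl×2, hWcL×2, hWcl×2, hwCL×2, hwCl×2, hwcL×2, hwcl×2
HhWwCcLl gametes: HWCL×1, HWCl×1, HWcL×1, HWcl×1, HwCL×1, HwCl×1, HwcL×1, Hwcl×1, hWCL×1, hWCl×1, hWcL×1, hWcl×1, hwCL×1, hwCl×1, hwcL×1, hwcl×1
hhWwCcLl×HhWwCcLl grid (16·16=256): HhWWCCLL=2 HhWWCCLl=4 HhWWCCll=2 HhWWCcLL=4 HhWWCcLl=8 HhWWCcll=4 HhWWccLL=2 HhWWccLl=4 HhWWccll=2 HhWwCCLL=4 HhWwCCLl=8 HhWwCCll=4 HhWwCcLL=8 HhWwCcLl=16 HhWwCcll=8 HhWwccLL=4 HhWwccLl=8 HhWwccll=4 HhwwCCLL=2 HhwwCCLl=4 HhwwCCll=2 HhwwCcLL=4 HhwwCcLl=8 HhwwCcll=4 HhwwccLL=2 HhwwccLl=4 Hhwwccll=2 hhWWCCLL=2 hhWWCCLl=4 hhWWCCll=2 hhWWCcLL=4 hhWWCcLl=8 hhWWCcll=4 hhWWccLL=2 hhWWccLl=4 hhWWccll=2 hhWwCCLL=4 hhWwCCLl=8 hhWwCCll=4 hhWwCcLL=8 hhWwCcLl=16 hhWwCcll=8 hhWwccLL=4 hhWwccLl=8 hhWwccll=4 hhwwCCLL=2 hhwwCCLl=4 hhwwCCll=2 hhwwCcLL=4 hhwwCcLl=8 hhwwCcll=4 hhwwccLL=2 hhwwccLl=4 hhwwccll=2
hh W_ cc ll hits 6/256; gcd=2; 6÷2/256÷2 = 3/128

P(hh W_ cc ll) = 3/128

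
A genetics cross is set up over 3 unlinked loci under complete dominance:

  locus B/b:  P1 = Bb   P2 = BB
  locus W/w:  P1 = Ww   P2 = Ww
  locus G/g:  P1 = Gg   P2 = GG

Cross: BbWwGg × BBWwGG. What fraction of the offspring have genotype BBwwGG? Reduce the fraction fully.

BbWwGg gametes: BWG×1, BWg×1, BwG×1, Bwg×1, bWG×1, bWg×1, bwG×1, bwg×1
BBWwGG gametes: BWG×4, BwG×4
BbWwGg×BBWwGG grid (8·8=64): BBWWGG=4 BBWWGg=4 BBWwGG=8 BBWwGg=8 BBwwGG=4 BBwwGg=4 BbWWGG=4 BbWWGg=4 BbWwGG=8 BbWwGg=8 BbwwGG=4 BbwwGg=4
BBwwGG hits 4/64; gcd=4; 4÷4/64÷4 = 1/16

P(BBwwGG) = 1/16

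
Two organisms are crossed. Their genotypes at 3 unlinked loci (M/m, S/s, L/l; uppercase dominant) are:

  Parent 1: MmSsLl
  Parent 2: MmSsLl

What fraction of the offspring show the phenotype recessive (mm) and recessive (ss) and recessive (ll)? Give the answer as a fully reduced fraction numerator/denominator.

MmSsLl gametes: MSL×1, MSl×1, MsL×1, Msl×1, mSL×1, mSl×1, msL×1, msl×1
MmSsLl gametes: MSL×1, MSl×1, MsL×1, Msl×1, mSL×1, mSl×1, msL×1, msl×1
MmSsLl×MmSsLl grid (8·8=64): MMSSLL=1 MMSSLl=2 MMSSll=1 MMSsLL=2 MMSsLl=4 MMSsll=2 MMssLL=1 MMssLl=2 MMssll=1 MmSSLL=2 MmSSLl=4 MmSSll=2 MmSsLL=4 MmSsLl=8 MmSsll=4 MmssLL=2 MmssLl=4 Mmssll=2 mmSSLL=1 mmSSLl=2 mmSSll=1 mmSsLL=2 mmSsLl=4 mmSsll=2 mmssLL=1 mmssLl=2 mmssll=1
mm ss ll hits 1/64; gcd=1; 1÷1/64÷1 = 1/64

P(mm ss ll) = 1/64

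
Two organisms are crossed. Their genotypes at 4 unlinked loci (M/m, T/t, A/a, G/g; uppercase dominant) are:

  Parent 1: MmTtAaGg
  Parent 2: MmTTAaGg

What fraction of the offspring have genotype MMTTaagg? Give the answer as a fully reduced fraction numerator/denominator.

MmTtAaGg gametes: MTAG×1, MTAg×1, MTaG×1, MTag×1, MtAG×1, MtAg×1, MtaG×1, Mtag×1, mTAG×1, mTAg×1, mTaG×1, mTag×1, mtAG×1, mtAg×1, mtaG×1, mtag×1
MmTTAaGg gametes: MTAG×2, MTAg×2, MTaG×2, MTag×2, mTAG×2, mTAg×2, mTaG×2, mTag×2
MmTtAaGg×MmTTAaGg grid (16·16=256): MMTTAAGG=2 MMTTAAGg=4 MMTTAAgg=2 MMTTAaGG=4 MMTTAaGg=8 MMTTAagg=4 MMTTaaGG=2 MMTTaaGg=4 MMTTaagg=2 MMTtAAGG=2 MMTtAAGg=4 MMTtAAgg=2 MMTtAaGG=4 MMTtAaGg=8 MMTtAagg=4 MMTtaaGG=2 MMTtaaGg=4 MMTtaagg=2 MmTTAAGG=4 MmTTAAGg=8 MmTTAAgg=4 MmTTAaGG=8 MmTTAaGg=16 MmTTAagg=8 MmTTaaGG=4 MmTTaaGg=8 MmTTaagg=4 MmTtAAGG=4 MmTtAAGg=8 MmTtAAgg=4 MmTtAaGG=8 MmTtAaGg=16 MmTtAagg=8 MmTtaaGG=4 MmTtaaGg=8 MmTtaagg=4 mmTTAAGG=2 mmTTAAGg=4 mmTTAAgg=2 mmTTAaGG=4 mmTTAaGg=8 mmTTAagg=4 mmTTaaGG=2 mmTTaaGg=4 mmTTaagg=2 mmTtAAGG=2 mmTtAAGg=4 mmTtAAgg=2 mmTtAaGG=4 mmTtAaGg=8 mmTtAagg=4 mmTtaaGG=2 mmTtaaGg=4 mmTtaagg=2
MMTTaagg hits 2/256; gcd=2; 2÷2/256÷2 = 1/128

P(MMTTaagg) = 1/128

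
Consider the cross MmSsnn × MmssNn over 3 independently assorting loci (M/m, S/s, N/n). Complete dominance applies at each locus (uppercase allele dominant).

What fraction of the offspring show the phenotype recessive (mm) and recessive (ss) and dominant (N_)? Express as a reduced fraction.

P(mm ss N_) = 1/16

MmSsnn gametes: MSn×2, Msn×2, mSn×2, msn×2
MmssNn gametes: MsN×2, Msn×2, msN×2, msn×2
MmSsnn×MmssNn grid (8·8=64): MMSsNn=4 MMSsnn=4 MMssNn=4 MMssnn=4 MmSsNn=8 MmSsnn=8 MmssNn=8 Mmssnn=8 mmSsNn=4 mmSsnn=4 mmssNn=4 mmssnn=4
mm ss N_ hits 4/64; gcd=4; 4÷4/64÷4 = 1/16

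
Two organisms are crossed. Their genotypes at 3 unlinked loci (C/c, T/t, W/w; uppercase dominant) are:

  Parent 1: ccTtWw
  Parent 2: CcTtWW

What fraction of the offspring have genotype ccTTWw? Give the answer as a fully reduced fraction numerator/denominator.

P(ccTTWw) = 1/16

ccTtWw gametes: cTW×2, cTw×2, ctW×2, ctw×2
CcTtWW gametes: CTW×2, CtW×2, cTW×2, ctW×2
ccTtWw×CcTtWW grid (8·8=64): CcTTWW=4 CcTTWw=4 CcTtWW=8 CcTtWw=8 CcttWW=4 CcttWw=4 ccTTWW=4 ccTTWw=4 ccTtWW=8 ccTtWw=8 ccttWW=4 ccttWw=4
ccTTWw hits 4/64; gcd=4; 4÷4/64÷4 = 1/16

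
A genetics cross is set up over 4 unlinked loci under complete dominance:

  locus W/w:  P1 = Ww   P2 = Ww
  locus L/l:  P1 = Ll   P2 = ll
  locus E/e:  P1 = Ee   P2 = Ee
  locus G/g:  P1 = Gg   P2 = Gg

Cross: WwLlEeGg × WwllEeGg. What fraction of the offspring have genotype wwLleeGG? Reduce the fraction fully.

P(wwLleeGG) = 1/128

WwLlEeGg gametes: WLEG×1, WLEg×1, WLeG×1, WLeg×1, WlEG×1, WlEg×1, WleG×1, Wleg×1, wLEG×1, wLEg×1, wLeG×1, wLeg×1, wlEG×1, wlEg×1, wleG×1, wleg×1
WwllEeGg gametes: WlEG×2, WlEg×2, WleG×2, Wleg×2, wlEG×2, wlEg×2, wleG×2, wleg×2
WwLlEeGg×WwllEeGg grid (16·16=256): WWLlEEGG=2 WWLlEEGg=4 WWLlEEgg=2 WWLlEeGG=4 WWLlEeGg=8 WWLlEegg=4 WWLleeGG=2 WWLleeGg=4 WWLleegg=2 WWllEEGG=2 WWllEEGg=4 WWllEEgg=2 WWllEeGG=4 WWllEeGg=8 WWllEegg=4 WWlleeGG=2 WWlleeGg=4 WWlleegg=2 WwLlEEGG=4 WwLlEEGg=8 WwLlEEgg=4 WwLlEeGG=8 WwLlEeGg=16 WwLlEegg=8 WwLleeGG=4 WwLleeGg=8 WwLleegg=4 WwllEEGG=4 WwllEEGg=8 WwllEEgg=4 WwllEeGG=8 WwllEeGg=16 WwllEegg=8 WwlleeGG=4 WwlleeGg=8 Wwlleegg=4 wwLlEEGG=2 wwLlEEGg=4 wwLlEEgg=2 wwLlEeGG=4 wwLlEeGg=8 wwLlEegg=4 wwLleeGG=2 wwLleeGg=4 wwLleegg=2 wwllEEGG=2 wwllEEGg=4 wwllEEgg=2 wwllEeGG=4 wwllEeGg=8 wwllEegg=4 wwlleeGG=2 wwlleeGg=4 wwlleegg=2
wwLleeGG hits 2/256; gcd=2; 2÷2/256÷2 = 1/128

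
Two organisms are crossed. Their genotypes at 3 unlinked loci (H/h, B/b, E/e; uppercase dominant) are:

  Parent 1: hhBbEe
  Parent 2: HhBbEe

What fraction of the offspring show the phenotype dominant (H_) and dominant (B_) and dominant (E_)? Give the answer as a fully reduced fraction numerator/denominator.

P(H_ B_ E_) = 9/32

hhBbEe gametes: hBE×2, hBe×2, hbE×2, hbe×2
HhBbEe gametes: HBE×1, HBe×1, HbE×1, Hbe×1, hBE×1, hBe×1, hbE×1, hbe×1
hhBbEe×HhBbEe grid (8·8=64): HhBBEE=2 HhBBEe=4 HhBBee=2 HhBbEE=4 HhBbEe=8 HhBbee=4 HhbbEE=2 HhbbEe=4 Hhbbee=2 hhBBEE=2 hhBBEe=4 hhBBee=2 hhBbEE=4 hhBbEe=8 hhBbee=4 hhbbEE=2 hhbbEe=4 hhbbee=2
H_ B_ E_ hits 18/64; gcd=2; 18÷2/64÷2 = 9/32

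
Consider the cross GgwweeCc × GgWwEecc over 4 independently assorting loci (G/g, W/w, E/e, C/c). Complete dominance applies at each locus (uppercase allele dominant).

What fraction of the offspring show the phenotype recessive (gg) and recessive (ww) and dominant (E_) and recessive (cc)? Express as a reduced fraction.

P(gg ww E_ cc) = 1/32

GgwweeCc gametes: GweC×4, Gwec×4, gweC×4, gwec×4
GgWwEecc gametes: GWEc×2, GWec×2, GwEc×2, Gwec×2, gWEc×2, gWec×2, gwEc×2, gwec×2
GgwweeCc×GgWwEecc grid (16·16=256): GGWwEeCc=8 GGWwEecc=8 GGWweeCc=8 GGWweecc=8 GGwwEeCc=8 GGwwEecc=8 GGwweeCc=8 GGwweecc=8 GgWwEeCc=16 GgWwEecc=16 GgWweeCc=16 GgWweecc=16 GgwwEeCc=16 GgwwEecc=16 GgwweeCc=16 Ggwweecc=16 ggWwEeCc=8 ggWwEecc=8 ggWweeCc=8 ggWweecc=8 ggwwEeCc=8 ggwwEecc=8 ggwweeCc=8 ggwweecc=8
gg ww E_ cc hits 8/256; gcd=8; 8÷8/256÷8 = 1/32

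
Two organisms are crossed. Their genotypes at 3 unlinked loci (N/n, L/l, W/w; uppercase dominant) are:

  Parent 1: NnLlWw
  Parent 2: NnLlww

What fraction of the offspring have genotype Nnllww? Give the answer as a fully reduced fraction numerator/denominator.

NnLlWw gametes: NLW×1, NLw×1, NlW×1, Nlw×1, nLW×1, nLw×1, nlW×1, nlw×1
NnLlww gametes: NLw×2, Nlw×2, nLw×2, nlw×2
NnLlWw×NnLlww grid (8·8=64): NNLLWw=2 NNLLww=2 NNLlWw=4 NNLlww=4 NNllWw=2 NNllww=2 NnLLWw=4 NnLLww=4 NnLlWw=8 NnLlww=8 NnllWw=4 Nnllww=4 nnLLWw=2 nnLLww=2 nnLlWw=4 nnLlww=4 nnllWw=2 nnllww=2
Nnllww hits 4/64; gcd=4; 4÷4/64÷4 = 1/16

P(Nnllww) = 1/16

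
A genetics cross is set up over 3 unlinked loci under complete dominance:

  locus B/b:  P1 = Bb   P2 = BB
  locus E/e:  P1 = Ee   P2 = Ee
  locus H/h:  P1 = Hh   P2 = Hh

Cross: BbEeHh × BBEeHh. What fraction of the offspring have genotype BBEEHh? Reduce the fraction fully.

P(BBEEHh) = 1/16

BbEeHh gametes: BEH×1, BEh×1, BeH×1, Beh×1, bEH×1, bEh×1, beH×1, beh×1
BBEeHh gametes: BEH×2, BEh×2, BeH×2, Beh×2
BbEeHh×BBEeHh grid (8·8=64): BBEEHH=2 BBEEHh=4 BBEEhh=2 BBEeHH=4 BBEeHh=8 BBEehh=4 BBeeHH=2 BBeeHh=4 BBeehh=2 BbEEHH=2 BbEEHh=4 BbEEhh=2 BbEeHH=4 BbEeHh=8 BbEehh=4 BbeeHH=2 BbeeHh=4 Bbeehh=2
BBEEHh hits 4/64; gcd=4; 4÷4/64÷4 = 1/16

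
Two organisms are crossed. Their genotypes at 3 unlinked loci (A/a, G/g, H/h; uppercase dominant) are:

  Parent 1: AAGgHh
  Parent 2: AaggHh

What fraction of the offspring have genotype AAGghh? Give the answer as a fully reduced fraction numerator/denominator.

P(AAGghh) = 1/16

AAGgHh gametes: AGH×2, AGh×2, AgH×2, Agh×2
AaggHh gametes: AgH×2, Agh×2, agH×2, agh×2
AAGgHh×AaggHh grid (8·8=64): AAGgHH=4 AAGgHh=8 AAGghh=4 AAggHH=4 AAggHh=8 AAgghh=4 AaGgHH=4 AaGgHh=8 AaGghh=4 AaggHH=4 AaggHh=8 Aagghh=4
AAGghh hits 4/64; gcd=4; 4÷4/64÷4 = 1/16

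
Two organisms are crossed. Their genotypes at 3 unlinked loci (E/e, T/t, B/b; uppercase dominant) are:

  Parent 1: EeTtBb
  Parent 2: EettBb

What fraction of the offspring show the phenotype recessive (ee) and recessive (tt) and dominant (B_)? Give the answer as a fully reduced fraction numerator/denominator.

EeTtBb gametes: ETB×1, ETb×1, EtB×1, Etb×1, eTB×1, eTb×1, etB×1, etb×1
EettBb gametes: EtB×2, Etb×2, etB×2, etb×2
EeTtBb×EettBb grid (8·8=64): EETtBB=2 EETtBb=4 EETtbb=2 EEttBB=2 EEttBb=4 EEttbb=2 EeTtBB=4 EeTtBb=8 EeTtbb=4 EettBB=4 EettBb=8 Eettbb=4 eeTtBB=2 eeTtBb=4 eeTtbb=2 eettBB=2 eettBb=4 eettbb=2
ee tt B_ hits 6/64; gcd=2; 6÷2/64÷2 = 3/32

P(ee tt B_) = 3/32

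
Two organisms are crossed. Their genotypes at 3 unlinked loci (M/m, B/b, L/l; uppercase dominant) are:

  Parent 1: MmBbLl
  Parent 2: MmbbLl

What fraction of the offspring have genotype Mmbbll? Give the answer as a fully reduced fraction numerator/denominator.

P(Mmbbll) = 1/16

MmBbLl gametes: MBL×1, MBl×1, MbL×1, Mbl×1, mBL×1, mBl×1, mbL×1, mbl×1
MmbbLl gametes: MbL×2, Mbl×2, mbL×2, mbl×2
MmBbLl×MmbbLl grid (8·8=64): MMBbLL=2 MMBbLl=4 MMBbll=2 MMbbLL=2 MMbbLl=4 MMbbll=2 MmBbLL=4 MmBbLl=8 MmBbll=4 MmbbLL=4 MmbbLl=8 Mmbbll=4 mmBbLL=2 mmBbLl=4 mmBbll=2 mmbbLL=2 mmbbLl=4 mmbbll=2
Mmbbll hits 4/64; gcd=4; 4÷4/64÷4 = 1/16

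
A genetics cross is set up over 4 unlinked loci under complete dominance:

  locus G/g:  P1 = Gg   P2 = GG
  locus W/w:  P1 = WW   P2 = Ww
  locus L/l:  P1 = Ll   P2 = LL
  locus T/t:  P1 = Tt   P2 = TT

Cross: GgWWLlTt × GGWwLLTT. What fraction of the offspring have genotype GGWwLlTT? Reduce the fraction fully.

P(GGWwLlTT) = 1/16

GgWWLlTt gametes: GWLT×2, GWLt×2, GWlT×2, GWlt×2, gWLT×2, gWLt×2, gWlT×2, gWlt×2
GGWwLLTT gametes: GWLT×8, GwLT×8
GgWWLlTt×GGWwLLTT grid (16·16=256): GGWWLLTT=16 GGWWLLTt=16 GGWWLlTT=16 GGWWLlTt=16 GGWwLLTT=16 GGWwLLTt=16 GGWwLlTT=16 GGWwLlTt=16 GgWWLLTT=16 GgWWLLTt=16 GgWWLlTT=16 GgWWLlTt=16 GgWwLLTT=16 GgWwLLTt=16 GgWwLlTT=16 GgWwLlTt=16
GGWwLlTT hits 16/256; gcd=16; 16÷16/256÷16 = 1/16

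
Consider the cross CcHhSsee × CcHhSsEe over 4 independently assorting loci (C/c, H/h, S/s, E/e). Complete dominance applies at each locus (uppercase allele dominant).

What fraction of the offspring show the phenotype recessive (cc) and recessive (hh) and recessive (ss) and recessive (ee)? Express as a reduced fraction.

CcHhSsee gametes: CHSe×2, CHse×2, ChSe×2, Chse×2, cHSe×2, cHse×2, chSe×2, chse×2
CcHhSsEe gametes: CHSE×1, CHSe×1, CHsE×1, CHse×1, ChSE×1, ChSe×1, ChsE×1, Chse×1, cHSE×1, cHSe×1, cHsE×1, cHse×1, chSE×1, chSe×1, chsE×1, chse×1
CcHhSsee×CcHhSsEe grid (16·16=256): CCHHSSEe=2 CCHHSSee=2 CCHHSsEe=4 CCHHSsee=4 CCHHssEe=2 CCHHssee=2 CCHhSSEe=4 CCHhSSee=4 CCHhSsEe=8 CCHhSsee=8 CCHhssEe=4 CCHhssee=4 CChhSSEe=2 CChhSSee=2 CChhSsEe=4 CChhSsee=4 CChhssEe=2 CChhssee=2 CcHHSSEe=4 CcHHSSee=4 CcHHSsEe=8 CcHHSsee=8 CcHHssEe=4 CcHHssee=4 CcHhSSEe=8 CcHhSSee=8 CcHhSsEe=16 CcHhSsee=16 CcHhssEe=8 CcHhssee=8 CchhSSEe=4 CchhSSee=4 CchhSsEe=8 CchhSsee=8 CchhssEe=4 Cchhssee=4 ccHHSSEe=2 ccHHSSee=2 ccHHSsEe=4 ccHHSsee=4 ccHHssEe=2 ccHHssee=2 ccHhSSEe=4 ccHhSSee=4 ccHhSsEe=8 ccHhSsee=8 ccHhssEe=4 ccHhssee=4 cchhSSEe=2 cchhSSee=2 cchhSsEe=4 cchhSsee=4 cchhssEe=2 cchhssee=2
cc hh ss ee hits 2/256; gcd=2; 2÷2/256÷2 = 1/128

P(cc hh ss ee) = 1/128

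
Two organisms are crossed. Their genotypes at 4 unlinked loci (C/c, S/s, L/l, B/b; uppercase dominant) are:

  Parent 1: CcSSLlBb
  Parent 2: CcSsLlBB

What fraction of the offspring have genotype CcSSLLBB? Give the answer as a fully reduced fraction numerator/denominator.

CcSSLlBb gametes: CSLB×2, CSLb×2, CSlB×2, CSlb×2, cSLB×2, cSLb×2, cSlB×2, cSlb×2
CcSsLlBB gametes: CSLB×2, CSlB×2, CsLB×2, CslB×2, cSLB×2, cSlB×2, csLB×2, cslB×2
CcSSLlBb×CcSsLlBB grid (16·16=256): CCSSLLBB=4 CCSSLLBb=4 CCSSLlBB=8 CCSSLlBb=8 CCSSllBB=4 CCSSllBb=4 CCSsLLBB=4 CCSsLLBb=4 CCSsLlBB=8 CCSsLlBb=8 CCSsllBB=4 CCSsllBb=4 CcSSLLBB=8 CcSSLLBb=8 CcSSLlBB=16 CcSSLlBb=16 CcSSllBB=8 CcSSllBb=8 CcSsLLBB=8 CcSsLLBb=8 CcSsLlBB=16 CcSsLlBb=16 CcSsllBB=8 CcSsllBb=8 ccSSLLBB=4 ccSSLLBb=4 ccSSLlBB=8 ccSSLlBb=8 ccSSllBB=4 ccSSllBb=4 ccSsLLBB=4 ccSsLLBb=4 ccSsLlBB=8 ccSsLlBb=8 ccSsllBB=4 ccSsllBb=4
CcSSLLBB hits 8/256; gcd=8; 8÷8/256÷8 = 1/32

P(CcSSLLBB) = 1/32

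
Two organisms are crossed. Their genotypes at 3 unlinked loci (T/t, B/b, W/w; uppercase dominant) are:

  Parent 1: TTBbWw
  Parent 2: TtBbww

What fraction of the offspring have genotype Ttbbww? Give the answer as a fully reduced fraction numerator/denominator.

TTBbWw gametes: TBW×2, TBw×2, TbW×2, Tbw×2
TtBbww gametes: TBw×2, Tbw×2, tBw×2, tbw×2
TTBbWw×TtBbww grid (8·8=64): TTBBWw=4 TTBBww=4 TTBbWw=8 TTBbww=8 TTbbWw=4 TTbbww=4 TtBBWw=4 TtBBww=4 TtBbWw=8 TtBbww=8 TtbbWw=4 Ttbbww=4
Ttbbww hits 4/64; gcd=4; 4÷4/64÷4 = 1/16

P(Ttbbww) = 1/16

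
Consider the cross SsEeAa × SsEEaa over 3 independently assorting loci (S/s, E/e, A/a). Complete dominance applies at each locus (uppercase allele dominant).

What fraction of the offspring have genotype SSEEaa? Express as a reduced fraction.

P(SSEEaa) = 1/16

SsEeAa gametes: SEA×1, SEa×1, SeA×1, Sea×1, sEA×1, sEa×1, seA×1, sea×1
SsEEaa gametes: SEa×4, sEa×4
SsEeAa×SsEEaa grid (8·8=64): SSEEAa=4 SSEEaa=4 SSEeAa=4 SSEeaa=4 SsEEAa=8 SsEEaa=8 SsEeAa=8 SsEeaa=8 ssEEAa=4 ssEEaa=4 ssEeAa=4 ssEeaa=4
SSEEaa hits 4/64; gcd=4; 4÷4/64÷4 = 1/16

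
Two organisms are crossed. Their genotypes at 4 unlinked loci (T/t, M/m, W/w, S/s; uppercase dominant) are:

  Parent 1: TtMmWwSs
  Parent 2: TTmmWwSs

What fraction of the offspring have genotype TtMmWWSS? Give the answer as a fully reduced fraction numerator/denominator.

P(TtMmWWSS) = 1/64

TtMmWwSs gametes: TMWS×1, TMWs×1, TMwS×1, TMws×1, TmWS×1, TmWs×1, TmwS×1, Tmws×1, tMWS×1, tMWs×1, tMwS×1, tMws×1, tmWS×1, tmWs×1, tmwS×1, tmws×1
TTmmWwSs gametes: TmWS×4, TmWs×4, TmwS×4, Tmws×4
TtMmWwSs×TTmmWwSs grid (16·16=256): TTMmWWSS=4 TTMmWWSs=8 TTMmWWss=4 TTMmWwSS=8 TTMmWwSs=16 TTMmWwss=8 TTMmwwSS=4 TTMmwwSs=8 TTMmwwss=4 TTmmWWSS=4 TTmmWWSs=8 TTmmWWss=4 TTmmWwSS=8 TTmmWwSs=16 TTmmWwss=8 TTmmwwSS=4 TTmmwwSs=8 TTmmwwss=4 TtMmWWSS=4 TtMmWWSs=8 TtMmWWss=4 TtMmWwSS=8 TtMmWwSs=16 TtMmWwss=8 TtMmwwSS=4 TtMmwwSs=8 TtMmwwss=4 TtmmWWSS=4 TtmmWWSs=8 TtmmWWss=4 TtmmWwSS=8 TtmmWwSs=16 TtmmWwss=8 TtmmwwSS=4 TtmmwwSs=8 Ttmmwwss=4
TtMmWWSS hits 4/256; gcd=4; 4÷4/256÷4 = 1/64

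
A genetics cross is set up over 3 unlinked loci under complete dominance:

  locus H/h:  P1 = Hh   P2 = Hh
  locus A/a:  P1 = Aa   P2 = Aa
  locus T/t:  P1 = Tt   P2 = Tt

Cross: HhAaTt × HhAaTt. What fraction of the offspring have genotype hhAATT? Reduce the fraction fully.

HhAaTt gametes: HAT×1, HAt×1, HaT×1, Hat×1, hAT×1, hAt×1, haT×1, hat×1
HhAaTt gametes: HAT×1, HAt×1, HaT×1, Hat×1, hAT×1, hAt×1, haT×1, hat×1
HhAaTt×HhAaTt grid (8·8=64): HHAATT=1 HHAATt=2 HHAAtt=1 HHAaTT=2 HHAaTt=4 HHAatt=2 HHaaTT=1 HHaaTt=2 HHaatt=1 HhAATT=2 HhAATt=4 HhAAtt=2 HhAaTT=4 HhAaTt=8 HhAatt=4 HhaaTT=2 HhaaTt=4 Hhaatt=2 hhAATT=1 hhAATt=2 hhAAtt=1 hhAaTT=2 hhAaTt=4 hhAatt=2 hhaaTT=1 hhaaTt=2 hhaatt=1
hhAATT hits 1/64; gcd=1; 1÷1/64÷1 = 1/64

P(hhAATT) = 1/64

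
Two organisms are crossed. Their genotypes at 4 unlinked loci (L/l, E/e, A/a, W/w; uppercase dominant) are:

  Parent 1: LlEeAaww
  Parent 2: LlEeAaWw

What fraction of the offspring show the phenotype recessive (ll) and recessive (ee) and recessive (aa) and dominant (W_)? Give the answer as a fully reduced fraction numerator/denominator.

LlEeAaww gametes: LEAw×2, LEaw×2, LeAw×2, Leaw×2, lEAw×2, lEaw×2, leAw×2, leaw×2
LlEeAaWw gametes: LEAW×1, LEAw×1, LEaW×1, LEaw×1, LeAW×1, LeAw×1, LeaW×1, Leaw×1, lEAW×1, lEAw×1, lEaW×1, lEaw×1, leAW×1, leAw×1, leaW×1, leaw×1
LlEeAaww×LlEeAaWw grid (16·16=256): LLEEAAWw=2 LLEEAAww=2 LLEEAaWw=4 LLEEAaww=4 LLEEaaWw=2 LLEEaaww=2 LLEeAAWw=4 LLEeAAww=4 LLEeAaWw=8 LLEeAaww=8 LLEeaaWw=4 LLEeaaww=4 LLeeAAWw=2 LLeeAAww=2 LLeeAaWw=4 LLeeAaww=4 LLeeaaWw=2 LLeeaaww=2 LlEEAAWw=4 LlEEAAww=4 LlEEAaWw=8 LlEEAaww=8 LlEEaaWw=4 LlEEaaww=4 LlEeAAWw=8 LlEeAAww=8 LlEeAaWw=16 LlEeAaww=16 LlEeaaWw=8 LlEeaaww=8 LleeAAWw=4 LleeAAww=4 LleeAaWw=8 LleeAaww=8 LleeaaWw=4 Lleeaaww=4 llEEAAWw=2 llEEAAww=2 llEEAaWw=4 llEEAaww=4 llEEaaWw=2 llEEaaww=2 llEeAAWw=4 llEeAAww=4 llEeAaWw=8 llEeAaww=8 llEeaaWw=4 llEeaaww=4 lleeAAWw=2 lleeAAww=2 lleeAaWw=4 lleeAaww=4 lleeaaWw=2 lleeaaww=2
ll ee aa W_ hits 2/256; gcd=2; 2÷2/256÷2 = 1/128

P(ll ee aa W_) = 1/128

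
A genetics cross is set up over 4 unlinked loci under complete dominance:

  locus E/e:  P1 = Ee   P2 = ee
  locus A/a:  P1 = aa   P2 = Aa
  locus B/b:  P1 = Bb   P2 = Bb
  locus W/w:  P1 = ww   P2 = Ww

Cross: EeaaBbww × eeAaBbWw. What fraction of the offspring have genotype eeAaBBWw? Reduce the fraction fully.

P(eeAaBBWw) = 1/32

EeaaBbww gametes: EaBw×4, Eabw×4, eaBw×4, eabw×4
eeAaBbWw gametes: eABW×2, eABw×2, eAbW×2, eAbw×2, eaBW×2, eaBw×2, eabW×2, eabw×2
EeaaBbww×eeAaBbWw grid (16·16=256): EeAaBBWw=8 EeAaBBww=8 EeAaBbWw=16 EeAaBbww=16 EeAabbWw=8 EeAabbww=8 EeaaBBWw=8 EeaaBBww=8 EeaaBbWw=16 EeaaBbww=16 EeaabbWw=8 Eeaabbww=8 eeAaBBWw=8 eeAaBBww=8 eeAaBbWw=16 eeAaBbww=16 eeAabbWw=8 eeAabbww=8 eeaaBBWw=8 eeaaBBww=8 eeaaBbWw=16 eeaaBbww=16 eeaabbWw=8 eeaabbww=8
eeAaBBWw hits 8/256; gcd=8; 8÷8/256÷8 = 1/32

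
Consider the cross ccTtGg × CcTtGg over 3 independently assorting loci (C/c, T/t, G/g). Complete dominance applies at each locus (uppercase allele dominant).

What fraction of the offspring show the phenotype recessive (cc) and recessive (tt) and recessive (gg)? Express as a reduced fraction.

ccTtGg gametes: cTG×2, cTg×2, ctG×2, ctg×2
CcTtGg gametes: CTG×1, CTg×1, CtG×1, Ctg×1, cTG×1, cTg×1, ctG×1, ctg×1
ccTtGg×CcTtGg grid (8·8=64): CcTTGG=2 CcTTGg=4 CcTTgg=2 CcTtGG=4 CcTtGg=8 CcTtgg=4 CcttGG=2 CcttGg=4 Ccttgg=2 ccTTGG=2 ccTTGg=4 ccTTgg=2 ccTtGG=4 ccTtGg=8 ccTtgg=4 ccttGG=2 ccttGg=4 ccttgg=2
cc tt gg hits 2/64; gcd=2; 2÷2/64÷2 = 1/32

P(cc tt gg) = 1/32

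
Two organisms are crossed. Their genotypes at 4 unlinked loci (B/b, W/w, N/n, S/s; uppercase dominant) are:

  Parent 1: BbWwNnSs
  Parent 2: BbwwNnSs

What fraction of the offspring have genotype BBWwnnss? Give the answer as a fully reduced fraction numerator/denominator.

P(BBWwnnss) = 1/128

BbWwNnSs gametes: BWNS×1, BWNs×1, BWnS×1, BWns×1, BwNS×1, BwNs×1, BwnS×1, Bwns×1, bWNS×1, bWNs×1, bWnS×1, bWns×1, bwNS×1, bwNs×1, bwnS×1, bwns×1
BbwwNnSs gametes: BwNS×2, BwNs×2, BwnS×2, Bwns×2, bwNS×2, bwNs×2, bwnS×2, bwns×2
BbWwNnSs×BbwwNnSs grid (16·16=256): BBWwNNSS=2 BBWwNNSs=4 BBWwNNss=2 BBWwNnSS=4 BBWwNnSs=8 BBWwNnss=4 BBWwnnSS=2 BBWwnnSs=4 BBWwnnss=2 BBwwNNSS=2 BBwwNNSs=4 BBwwNNss=2 BBwwNnSS=4 BBwwNnSs=8 BBwwNnss=4 BBwwnnSS=2 BBwwnnSs=4 BBwwnnss=2 BbWwNNSS=4 BbWwNNSs=8 BbWwNNss=4 BbWwNnSS=8 BbWwNnSs=16 BbWwNnss=8 BbWwnnSS=4 BbWwnnSs=8 BbWwnnss=4 BbwwNNSS=4 BbwwNNSs=8 BbwwNNss=4 BbwwNnSS=8 BbwwNnSs=16 BbwwNnss=8 BbwwnnSS=4 BbwwnnSs=8 Bbwwnnss=4 bbWwNNSS=2 bbWwNNSs=4 bbWwNNss=2 bbWwNnSS=4 bbWwNnSs=8 bbWwNnss=4 bbWwnnSS=2 bbWwnnSs=4 bbWwnnss=2 bbwwNNSS=2 bbwwNNSs=4 bbwwNNss=2 bbwwNnSS=4 bbwwNnSs=8 bbwwNnss=4 bbwwnnSS=2 bbwwnnSs=4 bbwwnnss=2
BBWwnnss hits 2/256; gcd=2; 2÷2/256÷2 = 1/128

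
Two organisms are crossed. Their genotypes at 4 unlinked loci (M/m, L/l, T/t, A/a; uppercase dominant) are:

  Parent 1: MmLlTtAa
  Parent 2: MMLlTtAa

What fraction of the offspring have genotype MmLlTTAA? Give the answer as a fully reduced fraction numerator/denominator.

MmLlTtAa gametes: MLTA×1, MLTa×1, MLtA×1, MLta×1, MlTA×1, MlTa×1, MltA×1, Mlta×1, mLTA×1, mLTa×1, mLtA×1, mLta×1, mlTA×1, mlTa×1, mltA×1, mlta×1
MMLlTtAa gametes: MLTA×2, MLTa×2, MLtA×2, MLta×2, MlTA×2, MlTa×2, MltA×2, Mlta×2
MmLlTtAa×MMLlTtAa grid (16·16=256): MMLLTTAA=2 MMLLTTAa=4 MMLLTTaa=2 MMLLTtAA=4 MMLLTtAa=8 MMLLTtaa=4 MMLLttAA=2 MMLLttAa=4 MMLLttaa=2 MMLlTTAA=4 MMLlTTAa=8 MMLlTTaa=4 MMLlTtAA=8 MMLlTtAa=16 MMLlTtaa=8 MMLlttAA=4 MMLlttAa=8 MMLlttaa=4 MMllTTAA=2 MMllTTAa=4 MMllTTaa=2 MMllTtAA=4 MMllTtAa=8 MMllTtaa=4 MMllttAA=2 MMllttAa=4 MMllttaa=2 MmLLTTAA=2 MmLLTTAa=4 MmLLTTaa=2 MmLLTtAA=4 MmLLTtAa=8 MmLLTtaa=4 MmLLttAA=2 MmLLttAa=4 MmLLttaa=2 MmLlTTAA=4 MmLlTTAa=8 MmLlTTaa=4 MmLlTtAA=8 MmLlTtAa=16 MmLlTtaa=8 MmLlttAA=4 MmLlttAa=8 MmLlttaa=4 MmllTTAA=2 MmllTTAa=4 MmllTTaa=2 MmllTtAA=4 MmllTtAa=8 MmllTtaa=4 MmllttAA=2 MmllttAa=4 Mmllttaa=2
MmLlTTAA hits 4/256; gcd=4; 4÷4/256÷4 = 1/64

P(MmLlTTAA) = 1/64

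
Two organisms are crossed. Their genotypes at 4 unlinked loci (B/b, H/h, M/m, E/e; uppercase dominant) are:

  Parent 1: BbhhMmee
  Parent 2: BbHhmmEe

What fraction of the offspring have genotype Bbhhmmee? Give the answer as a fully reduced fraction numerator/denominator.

BbhhMmee gametes: BhMe×4, Bhme×4, bhMe×4, bhme×4
BbHhmmEe gametes: BHmE×2, BHme×2, BhmE×2, Bhme×2, bHmE×2, bHme×2, bhmE×2, bhme×2
BbhhMmee×BbHhmmEe grid (16·16=256): BBHhMmEe=8 BBHhMmee=8 BBHhmmEe=8 BBHhmmee=8 BBhhMmEe=8 BBhhMmee=8 BBhhmmEe=8 BBhhmmee=8 BbHhMmEe=16 BbHhMmee=16 BbHhmmEe=16 BbHhmmee=16 BbhhMmEe=16 BbhhMmee=16 BbhhmmEe=16 Bbhhmmee=16 bbHhMmEe=8 bbHhMmee=8 bbHhmmEe=8 bbHhmmee=8 bbhhMmEe=8 bbhhMmee=8 bbhhmmEe=8 bbhhmmee=8
Bbhhmmee hits 16/256; gcd=16; 16÷16/256÷16 = 1/16

P(Bbhhmmee) = 1/16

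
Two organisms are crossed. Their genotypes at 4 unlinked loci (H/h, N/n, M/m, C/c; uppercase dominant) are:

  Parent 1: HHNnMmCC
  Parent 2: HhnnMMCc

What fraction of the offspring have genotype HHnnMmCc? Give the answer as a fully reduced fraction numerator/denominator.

P(HHnnMmCc) = 1/16

HHNnMmCC gametes: HNMC×4, HNmC×4, HnMC×4, HnmC×4
HhnnMMCc gametes: HnMC×4, HnMc×4, hnMC×4, hnMc×4
HHNnMmCC×HhnnMMCc grid (16·16=256): HHNnMMCC=16 HHNnMMCc=16 HHNnMmCC=16 HHNnMmCc=16 HHnnMMCC=16 HHnnMMCc=16 HHnnMmCC=16 HHnnMmCc=16 HhNnMMCC=16 HhNnMMCc=16 HhNnMmCC=16 HhNnMmCc=16 HhnnMMCC=16 HhnnMMCc=16 HhnnMmCC=16 HhnnMmCc=16
HHnnMmCc hits 16/256; gcd=16; 16÷16/256÷16 = 1/16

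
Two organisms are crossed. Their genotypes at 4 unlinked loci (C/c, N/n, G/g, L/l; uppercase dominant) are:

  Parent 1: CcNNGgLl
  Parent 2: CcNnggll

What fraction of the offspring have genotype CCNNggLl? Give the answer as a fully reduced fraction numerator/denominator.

P(CCNNggLl) = 1/32

CcNNGgLl gametes: CNGL×2, CNGl×2, CNgL×2, CNgl×2, cNGL×2, cNGl×2, cNgL×2, cNgl×2
CcNnggll gametes: CNgl×4, Cngl×4, cNgl×4, cngl×4
CcNNGgLl×CcNnggll grid (16·16=256): CCNNGgLl=8 CCNNGgll=8 CCNNggLl=8 CCNNggll=8 CCNnGgLl=8 CCNnGgll=8 CCNnggLl=8 CCNnggll=8 CcNNGgLl=16 CcNNGgll=16 CcNNggLl=16 CcNNggll=16 CcNnGgLl=16 CcNnGgll=16 CcNnggLl=16 CcNnggll=16 ccNNGgLl=8 ccNNGgll=8 ccNNggLl=8 ccNNggll=8 ccNnGgLl=8 ccNnGgll=8 ccNnggLl=8 ccNnggll=8
CCNNggLl hits 8/256; gcd=8; 8÷8/256÷8 = 1/32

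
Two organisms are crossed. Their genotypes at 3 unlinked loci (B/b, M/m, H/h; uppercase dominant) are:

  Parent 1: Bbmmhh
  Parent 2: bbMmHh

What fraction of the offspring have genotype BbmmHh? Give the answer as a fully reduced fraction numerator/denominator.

P(BbmmHh) = 1/8

Bbmmhh gametes: Bmh×4, bmh×4
bbMmHh gametes: bMH×2, bMh×2, bmH×2, bmh×2
Bbmmhh×bbMmHh grid (8·8=64): BbMmHh=8 BbMmhh=8 BbmmHh=8 Bbmmhh=8 bbMmHh=8 bbMmhh=8 bbmmHh=8 bbmmhh=8
BbmmHh hits 8/64; gcd=8; 8÷8/64÷8 = 1/8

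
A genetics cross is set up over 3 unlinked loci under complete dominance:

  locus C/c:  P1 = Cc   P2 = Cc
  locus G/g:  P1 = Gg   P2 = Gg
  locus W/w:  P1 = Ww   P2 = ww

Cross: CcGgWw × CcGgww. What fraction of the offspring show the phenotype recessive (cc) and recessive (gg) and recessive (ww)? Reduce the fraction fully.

CcGgWw gametes: CGW×1, CGw×1, CgW×1, Cgw×1, cGW×1, cGw×1, cgW×1, cgw×1
CcGgww gametes: CGw×2, Cgw×2, cGw×2, cgw×2
CcGgWw×CcGgww grid (8·8=64): CCGGWw=2 CCGGww=2 CCGgWw=4 CCGgww=4 CCggWw=2 CCggww=2 CcGGWw=4 CcGGww=4 CcGgWw=8 CcGgww=8 CcggWw=4 Ccggww=4 ccGGWw=2 ccGGww=2 ccGgWw=4 ccGgww=4 ccggWw=2 ccggww=2
cc gg ww hits 2/64; gcd=2; 2÷2/64÷2 = 1/32

P(cc gg ww) = 1/32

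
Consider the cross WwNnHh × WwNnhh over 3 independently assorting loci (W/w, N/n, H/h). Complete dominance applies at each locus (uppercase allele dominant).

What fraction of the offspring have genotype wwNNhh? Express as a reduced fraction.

P(wwNNhh) = 1/32

WwNnHh gametes: WNH×1, WNh×1, WnH×1, Wnh×1, wNH×1, wNh×1, wnH×1, wnh×1
WwNnhh gametes: WNh×2, Wnh×2, wNh×2, wnh×2
WwNnHh×WwNnhh grid (8·8=64): WWNNHh=2 WWNNhh=2 WWNnHh=4 WWNnhh=4 WWnnHh=2 WWnnhh=2 WwNNHh=4 WwNNhh=4 WwNnHh=8 WwNnhh=8 WwnnHh=4 Wwnnhh=4 wwNNHh=2 wwNNhh=2 wwNnHh=4 wwNnhh=4 wwnnHh=2 wwnnhh=2
wwNNhh hits 2/64; gcd=2; 2÷2/64÷2 = 1/32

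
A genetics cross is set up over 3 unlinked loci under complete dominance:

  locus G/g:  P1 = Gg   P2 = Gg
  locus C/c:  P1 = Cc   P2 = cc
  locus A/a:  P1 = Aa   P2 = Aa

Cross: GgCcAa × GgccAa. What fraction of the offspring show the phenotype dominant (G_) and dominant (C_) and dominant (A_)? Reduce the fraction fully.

GgCcAa gametes: GCA×1, GCa×1, GcA×1, Gca×1, gCA×1, gCa×1, gcA×1, gca×1
GgccAa gametes: GcA×2, Gca×2, gcA×2, gca×2
GgCcAa×GgccAa grid (8·8=64): GGCcAA=2 GGCcAa=4 GGCcaa=2 GGccAA=2 GGccAa=4 GGccaa=2 GgCcAA=4 GgCcAa=8 GgCcaa=4 GgccAA=4 GgccAa=8 Ggccaa=4 ggCcAA=2 ggCcAa=4 ggCcaa=2 ggccAA=2 ggccAa=4 ggccaa=2
G_ C_ A_ hits 18/64; gcd=2; 18÷2/64÷2 = 9/32

P(G_ C_ A_) = 9/32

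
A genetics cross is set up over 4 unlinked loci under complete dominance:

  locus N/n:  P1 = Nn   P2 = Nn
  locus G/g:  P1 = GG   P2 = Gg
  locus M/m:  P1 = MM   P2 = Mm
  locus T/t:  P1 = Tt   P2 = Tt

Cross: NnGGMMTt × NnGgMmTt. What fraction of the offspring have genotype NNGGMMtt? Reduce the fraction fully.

NnGGMMTt gametes: NGMT×4, NGMt×4, nGMT×4, nGMt×4
NnGgMmTt gametes: NGMT×1, NGMt×1, NGmT×1, NGmt×1, NgMT×1, NgMt×1, NgmT×1, Ngmt×1, nGMT×1, nGMt×1, nGmT×1, nGmt×1, ngMT×1, ngMt×1, ngmT×1, ngmt×1
NnGGMMTt×NnGgMmTt grid (16·16=256): NNGGMMTT=4 NNGGMMTt=8 NNGGMMtt=4 NNGGMmTT=4 NNGGMmTt=8 NNGGMmtt=4 NNGgMMTT=4 NNGgMMTt=8 NNGgMMtt=4 NNGgMmTT=4 NNGgMmTt=8 NNGgMmtt=4 NnGGMMTT=8 NnGGMMTt=16 NnGGMMtt=8 NnGGMmTT=8 NnGGMmTt=16 NnGGMmtt=8 NnGgMMTT=8 NnGgMMTt=16 NnGgMMtt=8 NnGgMmTT=8 NnGgMmTt=16 NnGgMmtt=8 nnGGMMTT=4 nnGGMMTt=8 nnGGMMtt=4 nnGGMmTT=4 nnGGMmTt=8 nnGGMmtt=4 nnGgMMTT=4 nnGgMMTt=8 nnGgMMtt=4 nnGgMmTT=4 nnGgMmTt=8 nnGgMmtt=4
NNGGMMtt hits 4/256; gcd=4; 4÷4/256÷4 = 1/64

P(NNGGMMtt) = 1/64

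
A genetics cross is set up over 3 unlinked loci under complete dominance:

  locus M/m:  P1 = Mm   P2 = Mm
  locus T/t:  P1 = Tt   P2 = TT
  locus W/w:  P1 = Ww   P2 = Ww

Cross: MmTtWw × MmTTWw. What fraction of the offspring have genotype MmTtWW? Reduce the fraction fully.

MmTtWw gametes: MTW×1, MTw×1, MtW×1, Mtw×1, mTW×1, mTw×1, mtW×1, mtw×1
MmTTWw gametes: MTW×2, MTw×2, mTW×2, mTw×2
MmTtWw×MmTTWw grid (8·8=64): MMTTWW=2 MMTTWw=4 MMTTww=2 MMTtWW=2 MMTtWw=4 MMTtww=2 MmTTWW=4 MmTTWw=8 MmTTww=4 MmTtWW=4 MmTtWw=8 MmTtww=4 mmTTWW=2 mmTTWw=4 mmTTww=2 mmTtWW=2 mmTtWw=4 mmTtww=2
MmTtWW hits 4/64; gcd=4; 4÷4/64÷4 = 1/16

P(MmTtWW) = 1/16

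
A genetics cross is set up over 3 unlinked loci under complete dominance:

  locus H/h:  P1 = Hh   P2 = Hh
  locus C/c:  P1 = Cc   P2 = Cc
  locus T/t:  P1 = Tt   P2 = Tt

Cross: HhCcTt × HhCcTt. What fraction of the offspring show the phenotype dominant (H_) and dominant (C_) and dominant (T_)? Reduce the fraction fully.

P(H_ C_ T_) = 27/64

HhCcTt gametes: HCT×1, HCt×1, HcT×1, Hct×1, hCT×1, hCt×1, hcT×1, hct×1
HhCcTt gametes: HCT×1, HCt×1, HcT×1, Hct×1, hCT×1, hCt×1, hcT×1, hct×1
HhCcTt×HhCcTt grid (8·8=64): HHCCTT=1 HHCCTt=2 HHCCtt=1 HHCcTT=2 HHCcTt=4 HHCctt=2 HHccTT=1 HHccTt=2 HHcctt=1 HhCCTT=2 HhCCTt=4 HhCCtt=2 HhCcTT=4 HhCcTt=8 HhCctt=4 HhccTT=2 HhccTt=4 Hhcctt=2 hhCCTT=1 hhCCTt=2 hhCCtt=1 hhCcTT=2 hhCcTt=4 hhCctt=2 hhccTT=1 hhccTt=2 hhcctt=1
H_ C_ T_ hits 27/64; gcd=1; 27÷1/64÷1 = 27/64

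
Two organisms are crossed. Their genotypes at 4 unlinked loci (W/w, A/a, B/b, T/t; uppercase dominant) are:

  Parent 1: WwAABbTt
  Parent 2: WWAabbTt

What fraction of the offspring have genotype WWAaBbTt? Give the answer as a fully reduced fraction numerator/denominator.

WwAABbTt gametes: WABT×2, WABt×2, WAbT×2, WAbt×2, wABT×2, wABt×2, wAbT×2, wAbt×2
WWAabbTt gametes: WAbT×4, WAbt×4, WabT×4, Wabt×4
WwAABbTt×WWAabbTt grid (16·16=256): WWAABbTT=8 WWAABbTt=16 WWAABbtt=8 WWAAbbTT=8 WWAAbbTt=16 WWAAbbtt=8 WWAaBbTT=8 WWAaBbTt=16 WWAaBbtt=8 WWAabbTT=8 WWAabbTt=16 WWAabbtt=8 WwAABbTT=8 WwAABbTt=16 WwAABbtt=8 WwAAbbTT=8 WwAAbbTt=16 WwAAbbtt=8 WwAaBbTT=8 WwAaBbTt=16 WwAaBbtt=8 WwAabbTT=8 WwAabbTt=16 WwAabbtt=8
WWAaBbTt hits 16/256; gcd=16; 16÷16/256÷16 = 1/16

P(WWAaBbTt) = 1/16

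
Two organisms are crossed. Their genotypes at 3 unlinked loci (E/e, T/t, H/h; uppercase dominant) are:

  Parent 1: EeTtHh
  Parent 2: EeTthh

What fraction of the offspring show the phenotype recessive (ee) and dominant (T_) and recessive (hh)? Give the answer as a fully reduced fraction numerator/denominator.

P(ee T_ hh) = 3/32

EeTtHh gametes: ETH×1, ETh×1, EtH×1, Eth×1, eTH×1, eTh×1, etH×1, eth×1
EeTthh gametes: ETh×2, Eth×2, eTh×2, eth×2
EeTtHh×EeTthh grid (8·8=64): EETTHh=2 EETThh=2 EETtHh=4 EETthh=4 EEttHh=2 EEtthh=2 EeTTHh=4 EeTThh=4 EeTtHh=8 EeTthh=8 EettHh=4 Eetthh=4 eeTTHh=2 eeTThh=2 eeTtHh=4 eeTthh=4 eettHh=2 eetthh=2
ee T_ hh hits 6/64; gcd=2; 6÷2/64÷2 = 3/32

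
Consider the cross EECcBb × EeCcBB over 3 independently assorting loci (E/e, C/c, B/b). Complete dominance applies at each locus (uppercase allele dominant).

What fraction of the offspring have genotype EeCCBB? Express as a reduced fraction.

EECcBb gametes: ECB×2, ECb×2, EcB×2, Ecb×2
EeCcBB gametes: ECB×2, EcB×2, eCB×2, ecB×2
EECcBb×EeCcBB grid (8·8=64): EECCBB=4 EECCBb=4 EECcBB=8 EECcBb=8 EEccBB=4 EEccBb=4 EeCCBB=4 EeCCBb=4 EeCcBB=8 EeCcBb=8 EeccBB=4 EeccBb=4
EeCCBB hits 4/64; gcd=4; 4÷4/64÷4 = 1/16

P(EeCCBB) = 1/16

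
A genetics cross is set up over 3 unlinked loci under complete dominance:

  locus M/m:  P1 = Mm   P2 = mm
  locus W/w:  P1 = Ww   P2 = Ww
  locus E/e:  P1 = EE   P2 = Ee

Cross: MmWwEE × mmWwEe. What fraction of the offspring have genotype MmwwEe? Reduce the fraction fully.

P(MmwwEe) = 1/16

MmWwEE gametes: MWE×2, MwE×2, mWE×2, mwE×2
mmWwEe gametes: mWE×2, mWe×2, mwE×2, mwe×2
MmWwEE×mmWwEe grid (8·8=64): MmWWEE=4 MmWWEe=4 MmWwEE=8 MmWwEe=8 MmwwEE=4 MmwwEe=4 mmWWEE=4 mmWWEe=4 mmWwEE=8 mmWwEe=8 mmwwEE=4 mmwwEe=4
MmwwEe hits 4/64; gcd=4; 4÷4/64÷4 = 1/16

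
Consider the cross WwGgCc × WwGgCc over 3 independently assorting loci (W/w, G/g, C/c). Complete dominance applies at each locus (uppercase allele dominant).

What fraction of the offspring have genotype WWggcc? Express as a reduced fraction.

WwGgCc gametes: WGC×1, WGc×1, WgC×1, Wgc×1, wGC×1, wGc×1, wgC×1, wgc×1
WwGgCc gametes: WGC×1, WGc×1, WgC×1, Wgc×1, wGC×1, wGc×1, wgC×1, wgc×1
WwGgCc×WwGgCc grid (8·8=64): WWGGCC=1 WWGGCc=2 WWGGcc=1 WWGgCC=2 WWGgCc=4 WWGgcc=2 WWggCC=1 WWggCc=2 WWggcc=1 WwGGCC=2 WwGGCc=4 WwGGcc=2 WwGgCC=4 WwGgCc=8 WwGgcc=4 WwggCC=2 WwggCc=4 Wwggcc=2 wwGGCC=1 wwGGCc=2 wwGGcc=1 wwGgCC=2 wwGgCc=4 wwGgcc=2 wwggCC=1 wwggCc=2 wwggcc=1
WWggcc hits 1/64; gcd=1; 1÷1/64÷1 = 1/64

P(WWggcc) = 1/64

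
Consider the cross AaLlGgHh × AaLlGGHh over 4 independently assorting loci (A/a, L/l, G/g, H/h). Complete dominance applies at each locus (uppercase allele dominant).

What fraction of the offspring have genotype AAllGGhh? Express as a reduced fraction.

AaLlGgHh gametes: ALGH×1, ALGh×1, ALgH×1, ALgh×1, AlGH×1, AlGh×1, AlgH×1, Algh×1, aLGH×1, aLGh×1, aLgH×1, aLgh×1, alGH×1, alGh×1, algH×1, algh×1
AaLlGGHh gametes: ALGH×2, ALGh×2, AlGH×2, AlGh×2, aLGH×2, aLGh×2, alGH×2, alGh×2
AaLlGgHh×AaLlGGHh grid (16·16=256): AALLGGHH=2 AALLGGHh=4 AALLGGhh=2 AALLGgHH=2 AALLGgHh=4 AALLGghh=2 AALlGGHH=4 AALlGGHh=8 AALlGGhh=4 AALlGgHH=4 AALlGgHh=8 AALlGghh=4 AAllGGHH=2 AAllGGHh=4 AAllGGhh=2 AAllGgHH=2 AAllGgHh=4 AAllGghh=2 AaLLGGHH=4 AaLLGGHh=8 AaLLGGhh=4 AaLLGgHH=4 AaLLGgHh=8 AaLLGghh=4 AaLlGGHH=8 AaLlGGHh=16 AaLlGGhh=8 AaLlGgHH=8 AaLlGgHh=16 AaLlGghh=8 AallGGHH=4 AallGGHh=8 AallGGhh=4 AallGgHH=4 AallGgHh=8 AallGghh=4 aaLLGGHH=2 aaLLGGHh=4 aaLLGGhh=2 aaLLGgHH=2 aaLLGgHh=4 aaLLGghh=2 aaLlGGHH=4 aaLlGGHh=8 aaLlGGhh=4 aaLlGgHH=4 aaLlGgHh=8 aaLlGghh=4 aallGGHH=2 aallGGHh=4 aallGGhh=2 aallGgHH=2 aallGgHh=4 aallGghh=2
AAllGGhh hits 2/256; gcd=2; 2÷2/256÷2 = 1/128

P(AAllGGhh) = 1/128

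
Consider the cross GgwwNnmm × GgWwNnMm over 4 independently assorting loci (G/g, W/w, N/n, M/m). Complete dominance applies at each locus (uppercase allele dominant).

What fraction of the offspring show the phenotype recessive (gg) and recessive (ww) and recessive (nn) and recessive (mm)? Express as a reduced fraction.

GgwwNnmm gametes: GwNm×4, Gwnm×4, gwNm×4, gwnm×4
GgWwNnMm gametes: GWNM×1, GWNm×1, GWnM×1, GWnm×1, GwNM×1, GwNm×1, GwnM×1, Gwnm×1, gWNM×1, gWNm×1, gWnM×1, gWnm×1, gwNM×1, gwNm×1, gwnM×1, gwnm×1
GgwwNnmm×GgWwNnMm grid (16·16=256): GGWwNNMm=4 GGWwNNmm=4 GGWwNnMm=8 GGWwNnmm=8 GGWwnnMm=4 GGWwnnmm=4 GGwwNNMm=4 GGwwNNmm=4 GGwwNnMm=8 GGwwNnmm=8 GGwwnnMm=4 GGwwnnmm=4 GgWwNNMm=8 GgWwNNmm=8 GgWwNnMm=16 GgWwNnmm=16 GgWwnnMm=8 GgWwnnmm=8 GgwwNNMm=8 GgwwNNmm=8 GgwwNnMm=16 GgwwNnmm=16 GgwwnnMm=8 Ggwwnnmm=8 ggWwNNMm=4 ggWwNNmm=4 ggWwNnMm=8 ggWwNnmm=8 ggWwnnMm=4 ggWwnnmm=4 ggwwNNMm=4 ggwwNNmm=4 ggwwNnMm=8 ggwwNnmm=8 ggwwnnMm=4 ggwwnnmm=4
gg ww nn mm hits 4/256; gcd=4; 4÷4/256÷4 = 1/64

P(gg ww nn mm) = 1/64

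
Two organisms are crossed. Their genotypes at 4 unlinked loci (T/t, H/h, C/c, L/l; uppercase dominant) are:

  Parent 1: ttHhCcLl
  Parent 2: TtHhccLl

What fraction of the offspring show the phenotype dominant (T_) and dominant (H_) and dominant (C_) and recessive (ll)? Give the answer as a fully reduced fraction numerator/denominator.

P(T_ H_ C_ ll) = 3/64

ttHhCcLl gametes: tHCL×2, tHCl×2, tHcL×2, tHcl×2, thCL×2, thCl×2, thcL×2, thcl×2
TtHhccLl gametes: THcL×2, THcl×2, ThcL×2, Thcl×2, tHcL×2, tHcl×2, thcL×2, thcl×2
ttHhCcLl×TtHhccLl grid (16·16=256): TtHHCcLL=4 TtHHCcLl=8 TtHHCcll=4 TtHHccLL=4 TtHHccLl=8 TtHHccll=4 TtHhCcLL=8 TtHhCcLl=16 TtHhCcll=8 TtHhccLL=8 TtHhccLl=16 TtHhccll=8 TthhCcLL=4 TthhCcLl=8 TthhCcll=4 TthhccLL=4 TthhccLl=8 Tthhccll=4 ttHHCcLL=4 ttHHCcLl=8 ttHHCcll=4 ttHHccLL=4 ttHHccLl=8 ttHHccll=4 ttHhCcLL=8 ttHhCcLl=16 ttHhCcll=8 ttHhccLL=8 ttHhccLl=16 ttHhccll=8 tthhCcLL=4 tthhCcLl=8 tthhCcll=4 tthhccLL=4 tthhccLl=8 tthhccll=4
T_ H_ C_ ll hits 12/256; gcd=4; 12÷4/256÷4 = 3/64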